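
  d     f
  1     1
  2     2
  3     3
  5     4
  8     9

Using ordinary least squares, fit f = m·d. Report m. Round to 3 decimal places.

From the data, Σd·d = 103.
Moment sums: Σd·f = 106.
m = 106/103 = 1.02913.

m = 1.029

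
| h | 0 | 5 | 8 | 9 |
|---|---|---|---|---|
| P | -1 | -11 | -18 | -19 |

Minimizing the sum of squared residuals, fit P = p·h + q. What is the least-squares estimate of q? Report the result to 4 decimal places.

Sums needed: Σh·h = 170, Σh = 22, Σ1 = 4.
Moment sums: Σh·P = -370, ΣP = -49.
Normal equations: [[170, 22]; [22, 4]]·[p, q]ᵀ = [-370, -49]ᵀ.
Determinant 170·4 − 22² = 196.
p = ((-370)·4 − 22·(-49))/196 = -201/98; q = (170·(-49) − 22·(-370))/196 = -95/98.

q = -0.9694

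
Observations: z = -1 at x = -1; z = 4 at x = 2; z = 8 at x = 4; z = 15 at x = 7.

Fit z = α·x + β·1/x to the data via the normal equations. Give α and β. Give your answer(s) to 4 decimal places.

α = 2.1478, β = -1.0866

From the data, Σx·x = 70, Σx·1/x = 4, Σ1/x·1/x = 1045/784.
And Σx·z = 146, Σ1/x·z = 50/7.
det = 70·(1045/784) − 4² = 4329/56.
α = (146·(1045/784) − 4·(50/7))/(4329/56) = 21695/10101; β = (70·(50/7) − 4·146)/(4329/56) = -1568/1443.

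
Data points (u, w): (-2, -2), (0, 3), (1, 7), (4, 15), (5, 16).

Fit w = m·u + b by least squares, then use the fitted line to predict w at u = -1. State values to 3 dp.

ŵ = 0.861

The normal equations are: 46·m + 8·b = 151;  8·m + 5·b = 39.
(Σu·u = 46, Σu = 8, Σ1 = 5, Σu·w = 151, Σw = 39.)
Eliminating b: 5·(row 1) − 8·(row 2) gives 166·m = 5·151 − 8·39 = 443, so m = 443/166.
Then b = (39 − 8·(443/166))/5 = 293/83.
At u = -1: ŵ = (443/166)·(-1) + (293/83)·(1) = 143/166.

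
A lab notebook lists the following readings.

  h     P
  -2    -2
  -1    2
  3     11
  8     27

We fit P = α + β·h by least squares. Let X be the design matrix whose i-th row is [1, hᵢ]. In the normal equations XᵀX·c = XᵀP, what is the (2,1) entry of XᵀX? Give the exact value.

8

Row 2 ↔ basis h, column 1 ↔ basis 1, so (XᵀX)_{2,1} = Σᵢ h = (-2)·(1) + (-1)·(1) + (3)·(1) + (8)·(1) = 8.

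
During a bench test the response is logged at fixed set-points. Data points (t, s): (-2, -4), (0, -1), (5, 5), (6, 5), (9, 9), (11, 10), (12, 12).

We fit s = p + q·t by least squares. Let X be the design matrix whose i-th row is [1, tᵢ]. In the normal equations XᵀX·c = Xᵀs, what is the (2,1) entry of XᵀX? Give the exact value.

Row 2 ↔ basis t, column 1 ↔ basis 1, so (XᵀX)_{2,1} = Σᵢ t = (-2)·(1) + (0)·(1) + (5)·(1) + (6)·(1) + (9)·(1) + (11)·(1) + (12)·(1) = 41.

41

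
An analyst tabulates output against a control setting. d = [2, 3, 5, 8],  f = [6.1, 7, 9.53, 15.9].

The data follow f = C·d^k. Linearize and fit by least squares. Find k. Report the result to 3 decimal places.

k = 0.686

With ln fᵢ as the transformed response and ln dᵢ as the regressor:
Sums: Σln d = 5.4806, Σ(ln d)² = 8.6018, Σln f = 8.7750, Σln d·ln f = 12.7720.
Normal system: [[8.6018, 5.4806]; [5.4806, 4]]·[k, ln C]ᵀ = [12.7720, 8.7750]ᵀ.
Δ = 8.6018·4 − (5.4806)² = 4.3697; k = (12.7720·4 − 5.4806·8.7750)/4.3697 = 0.68554, ln C = (8.6018·8.7750 − 5.4806·12.7720)/4.3697 = 1.25444.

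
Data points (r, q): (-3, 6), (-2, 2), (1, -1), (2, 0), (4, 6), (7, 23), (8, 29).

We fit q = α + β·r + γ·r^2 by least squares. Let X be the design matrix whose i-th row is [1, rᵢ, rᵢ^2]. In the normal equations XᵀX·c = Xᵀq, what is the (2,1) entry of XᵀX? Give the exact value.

17

Row 2 ↔ basis r, column 1 ↔ basis 1, so (XᵀX)_{2,1} = Σᵢ r = (-3)·(1) + (-2)·(1) + (1)·(1) + (2)·(1) + (4)·(1) + (7)·(1) + (8)·(1) = 17.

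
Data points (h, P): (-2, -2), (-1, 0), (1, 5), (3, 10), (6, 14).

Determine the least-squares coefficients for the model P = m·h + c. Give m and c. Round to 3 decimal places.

Sums needed: Σh·h = 51, Σh = 7, Σ1 = 5.
Right-hand side: Σh·P = 123, ΣP = 27.
XᵀX·[m, c]ᵀ = XᵀP becomes [[51, 7]; [7, 5]]·[m, c]ᵀ = [123, 27]ᵀ.
det = 51·5 − 7² = 206.
m = (123·5 − 7·27)/206 = 213/103; c = (51·27 − 7·123)/206 = 258/103.

m = 2.068, c = 2.505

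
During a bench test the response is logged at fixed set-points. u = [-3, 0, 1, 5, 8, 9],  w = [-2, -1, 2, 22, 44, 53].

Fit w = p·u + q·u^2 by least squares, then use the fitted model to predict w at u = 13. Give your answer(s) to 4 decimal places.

The normal system XᵀX·[p, q]ᵀ = Xᵀw is [[180, 1340]; [1340, 11364]]·[p, q]ᵀ = [947, 7643]ᵀ.
Determinant 180·11364 − 1340² = 249920.
p = (947·11364 − 1340·7643)/249920 = 65011/31240; q = (180·7643 − 1340·947)/249920 = 2669/6248.
At u = 13: ŵ = (65011/31240)·(13) + (2669/6248)·(169) = 387556/3905.

ŵ = 99.2461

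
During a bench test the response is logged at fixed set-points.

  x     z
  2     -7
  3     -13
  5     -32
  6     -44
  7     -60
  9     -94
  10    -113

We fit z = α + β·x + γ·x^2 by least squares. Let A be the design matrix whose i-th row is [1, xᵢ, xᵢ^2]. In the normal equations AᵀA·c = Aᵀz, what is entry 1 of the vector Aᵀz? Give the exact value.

Entry 1 ↔ basis 1, so (Aᵀz)_{1} = Σᵢ zᵢ = (1)·(-7) + (1)·(-13) + (1)·(-32) + (1)·(-44) + (1)·(-60) + (1)·(-94) + (1)·(-113) = -363.

-363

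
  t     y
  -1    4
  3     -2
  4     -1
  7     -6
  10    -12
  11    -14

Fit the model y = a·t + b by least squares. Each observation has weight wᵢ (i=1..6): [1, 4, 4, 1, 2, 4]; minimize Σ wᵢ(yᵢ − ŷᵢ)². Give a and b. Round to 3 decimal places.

a = -1.567, b = 3.722

From the data, Σwᵢ·t·t = 834, Σwᵢ·t = 98, Σwᵢ·1 = 16.
Moment sums: Σwᵢ·t·y = -942, Σwᵢ·y = -94.
Normal equations: [[834, 98]; [98, 16]]·[a, b]ᵀ = [-942, -94]ᵀ.
Determinant 834·16 − 98² = 3740.
a = ((-942)·16 − 98·(-94))/3740 = -293/187; b = (834·(-94) − 98·(-942))/3740 = 696/187.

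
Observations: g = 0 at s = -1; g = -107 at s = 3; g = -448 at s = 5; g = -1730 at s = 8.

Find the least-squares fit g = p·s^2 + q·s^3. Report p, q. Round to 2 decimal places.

Entries of AᵀA: Σs^2·s^2 = 4803, Σs^2·s^3 = 36135, Σs^3·s^3 = 278499.
Right-hand side: Σs^2·g = -122883, Σs^3·g = -944649.
Eliminating q: 278499·(row 1) − 36135·(row 2) gives 31892472·p = 278499·(-122883) − 36135·(-944649) = -87901002, so p = -4883389/1771804.
Then q = ((-944649) − 36135·(-4883389/1771804))/278499 = -5376219/1771804.

p = -2.76, q = -3.03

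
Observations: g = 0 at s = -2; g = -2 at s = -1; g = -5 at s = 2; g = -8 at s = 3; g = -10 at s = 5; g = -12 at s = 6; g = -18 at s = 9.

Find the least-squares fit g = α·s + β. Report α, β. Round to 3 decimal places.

α = -1.575, β = -2.906

Entries of XᵀX: Σs·s = 160, Σs = 22, Σ1 = 7.
Moment sums: Σs·g = -316, Σg = -55.
XᵀX·[α, β]ᵀ = Xᵀg becomes [[160, 22]; [22, 7]]·[α, β]ᵀ = [-316, -55]ᵀ.
Δ = 160·7 − 22² = 636.
α = ((-316)·7 − 22·(-55))/636 = -167/106; β = (160·(-55) − 22·(-316))/636 = -154/53.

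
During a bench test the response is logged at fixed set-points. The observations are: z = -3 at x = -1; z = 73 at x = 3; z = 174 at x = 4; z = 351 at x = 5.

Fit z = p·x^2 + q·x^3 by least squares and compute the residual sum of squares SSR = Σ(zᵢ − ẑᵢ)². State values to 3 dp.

SSR = 6.788

Normal-equation sums: Σx^2·x^2 = 963, Σx^2·x^3 = 4391, Σx^3·x^3 = 20451.
And Σx^2·z = 12213, Σx^3·z = 56985.
So AᵀA·[p, q]ᵀ = Aᵀz: [[963, 4391]; [4391, 20451]]·[p, q]ᵀ = [12213, 56985]ᵀ.
Determinant 963·20451 − 4391² = 413432.
p = (12213·20451 − 4391·56985)/413432 = -56634/51679; q = (963·56985 − 4391·12213)/413432 = 156159/51679.
Residuals: 57756/51679, 65980/51679, -95886/51679, 35304/51679; SSR = 350812/51679.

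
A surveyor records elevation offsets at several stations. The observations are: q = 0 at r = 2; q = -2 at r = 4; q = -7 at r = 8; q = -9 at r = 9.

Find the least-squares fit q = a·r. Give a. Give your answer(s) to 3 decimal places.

Forming XᵀX = [[165]] and Xᵀq = [-145]ᵀ gives XᵀX·[a]ᵀ = Xᵀq.
Hence a = -145 / 165 ≈ -0.878788.

a = -0.879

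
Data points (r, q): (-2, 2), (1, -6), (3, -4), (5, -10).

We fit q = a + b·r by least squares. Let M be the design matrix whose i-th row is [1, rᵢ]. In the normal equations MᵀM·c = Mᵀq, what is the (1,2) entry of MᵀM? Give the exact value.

7

Row 1 ↔ basis 1, column 2 ↔ basis r, so (MᵀM)_{1,2} = Σᵢ r = (1)·(-2) + (1)·(1) + (1)·(3) + (1)·(5) = 7.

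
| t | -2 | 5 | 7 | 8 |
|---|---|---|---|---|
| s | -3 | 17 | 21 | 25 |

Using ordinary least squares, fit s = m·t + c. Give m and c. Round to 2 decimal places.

m = 2.75, c = 2.61

Entries of AᵀA: Σt·t = 142, Σt = 18, Σ1 = 4.
For Aᵀs: Σt·s = 438, Σs = 60.
AᵀA·[m, c]ᵀ = Aᵀs becomes [[142, 18]; [18, 4]]·[m, c]ᵀ = [438, 60]ᵀ.
Eliminating c: 4·(row 1) − 18·(row 2) gives 244·m = 4·438 − 18·60 = 672, so m = 168/61.
Then c = (60 − 18·(168/61))/4 = 159/61.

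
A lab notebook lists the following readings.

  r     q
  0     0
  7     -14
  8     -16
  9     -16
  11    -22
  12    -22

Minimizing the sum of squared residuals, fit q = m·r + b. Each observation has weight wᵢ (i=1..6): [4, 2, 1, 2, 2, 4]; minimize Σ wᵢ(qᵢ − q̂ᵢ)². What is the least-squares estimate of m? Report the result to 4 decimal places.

The normal equations are: 1142·m + 110·b = -2152;  110·m + 15·b = -208.
det = 1142·15 − 110² = 5030.
m = ((-2152)·15 − 110·(-208))/5030 = -940/503; b = (1142·(-208) − 110·(-2152))/5030 = -408/2515.

m = -1.8688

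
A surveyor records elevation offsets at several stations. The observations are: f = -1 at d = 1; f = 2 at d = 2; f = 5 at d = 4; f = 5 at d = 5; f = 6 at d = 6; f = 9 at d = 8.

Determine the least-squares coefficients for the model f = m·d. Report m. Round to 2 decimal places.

m = 1.07

Compute the Gram sums: Σd·d = 146.
For Xᵀf: Σd·f = 156.
m = 156/146 = 1.06849.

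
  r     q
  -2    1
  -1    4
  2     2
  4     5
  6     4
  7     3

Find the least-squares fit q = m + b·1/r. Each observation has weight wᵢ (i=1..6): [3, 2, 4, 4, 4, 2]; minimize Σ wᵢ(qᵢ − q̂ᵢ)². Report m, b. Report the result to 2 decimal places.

Normal-equation sums: Σwᵢ·1 = 19, Σwᵢ·1/r = 19/42, Σwᵢ·1/r·1/r = 1831/441.
For XᵀWq: Σwᵢ·q = 61, Σwᵢ·1/r·q = 127/42.
XᵀWX·[m, b]ᵀ = XᵀWq becomes [[19, 19/42]; [19/42, 1831/441]]·[m, b]ᵀ = [61, 127/42]ᵀ.
Eliminating b: (1831/441)·(row 1) − (19/42)·(row 2) gives (46265/588)·m = (1831/441)·61 − (19/42)·(127/42) = 148117/588, so m = 148117/46265.
Then b = ((127/42) − (19/42)·(148117/46265))/(1831/441) = 924/2435.

m = 3.20, b = 0.38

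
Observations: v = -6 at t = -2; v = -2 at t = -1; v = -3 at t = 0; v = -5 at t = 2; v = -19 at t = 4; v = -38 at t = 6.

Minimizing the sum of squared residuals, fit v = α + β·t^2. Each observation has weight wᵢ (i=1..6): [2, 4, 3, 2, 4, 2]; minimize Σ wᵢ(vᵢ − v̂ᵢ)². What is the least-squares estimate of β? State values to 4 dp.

Compute the Gram sums: Σwᵢ·1 = 17, Σwᵢ·t^2 = 156, Σwᵢ·t^2·t^2 = 3684.
And Σwᵢ·v = -191, Σwᵢ·t^2·v = -4048.
So AᵀWA·[α, β]ᵀ = AᵀWv: [[17, 156]; [156, 3684]]·[α, β]ᵀ = [-191, -4048]ᵀ.
Δ = 17·3684 − 156² = 38292.
α = ((-191)·3684 − 156·(-4048))/38292 = -6013/3191; β = (17·(-4048) − 156·(-191))/38292 = -9755/9573.

β = -1.0190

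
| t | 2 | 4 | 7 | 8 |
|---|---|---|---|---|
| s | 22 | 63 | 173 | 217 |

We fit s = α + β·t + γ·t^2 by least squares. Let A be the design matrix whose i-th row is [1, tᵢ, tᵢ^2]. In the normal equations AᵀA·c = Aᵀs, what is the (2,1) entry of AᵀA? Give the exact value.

21

Row 2 ↔ basis t, column 1 ↔ basis 1, so (AᵀA)_{2,1} = Σᵢ t = (2)·(1) + (4)·(1) + (7)·(1) + (8)·(1) = 21.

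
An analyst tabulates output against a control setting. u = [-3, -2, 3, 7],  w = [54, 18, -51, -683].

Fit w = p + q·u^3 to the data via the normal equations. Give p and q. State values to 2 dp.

Setting ∂/∂p … = 0 gives: 4·p + 335·q = -662;  335·p + 119171·q = -237248.
(Σ1 = 4, Σu^3 = 335, Σu^3·u^3 = 119171, Σw = -662, Σu^3·w = -237248.)
Determinant 4·119171 − 335² = 364459.
p = ((-662)·119171 − 335·(-237248))/364459 = 586878/364459; q = (4·(-237248) − 335·(-662))/364459 = -727222/364459.

p = 1.61, q = -2.00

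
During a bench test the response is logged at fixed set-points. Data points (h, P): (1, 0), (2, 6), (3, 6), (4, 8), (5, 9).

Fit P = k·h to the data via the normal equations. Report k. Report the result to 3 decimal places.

AᵀA·[k]ᵀ = AᵀP reads: 55·k = 107.
k = 107/55 = 1.94545.

k = 1.945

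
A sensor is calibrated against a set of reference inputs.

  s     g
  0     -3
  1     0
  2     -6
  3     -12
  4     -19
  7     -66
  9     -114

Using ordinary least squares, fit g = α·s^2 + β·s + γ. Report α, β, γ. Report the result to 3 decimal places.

α = -1.602, β = 2.056, γ = -2.457

The normal equations are: 9316·α + 1172·β + 160·γ = -12904;  1172·α + 160·β + 26·γ = -1612;  160·α + 26·β + 7·γ = -220.
Inverting the 3×3 Gram matrix, [α, β, γ]ᵀ = [-5881/3672, 7549/3672, -4511/1836]ᵀ.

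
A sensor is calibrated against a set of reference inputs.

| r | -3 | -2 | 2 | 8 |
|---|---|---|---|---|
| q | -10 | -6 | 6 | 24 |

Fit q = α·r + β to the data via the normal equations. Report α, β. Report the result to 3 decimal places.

Normal-equation sums: Σr·r = 81, Σr = 5, Σ1 = 4.
And Σr·q = 246, Σq = 14.
Eliminating β: 4·(row 1) − 5·(row 2) gives 299·α = 4·246 − 5·14 = 914, so α = 914/299.
Then β = (14 − 5·(914/299))/4 = -96/299.

α = 3.057, β = -0.321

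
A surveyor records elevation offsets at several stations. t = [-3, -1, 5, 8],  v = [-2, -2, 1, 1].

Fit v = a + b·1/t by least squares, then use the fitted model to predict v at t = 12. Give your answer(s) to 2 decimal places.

Sums needed: Σ1 = 4, Σ1/t = -121/120, Σ1/t·1/t = 16801/14400.
And Σv = -2, Σ1/t·v = 359/120.
So AᵀA·[a, b]ᵀ = Aᵀv: [[4, -121/120]; [-121/120, 16801/14400]]·[a, b]ᵀ = [-2, 359/120]ᵀ.
Δ = 4·(16801/14400) − (-121/120)² = 17521/4800.
a = ((-2)·(16801/14400) − (-121/120)·(359/120))/(17521/4800) = 3279/17521; b = (4·(359/120) − (-121/120)·(-2))/(17521/4800) = 47760/17521.
At t = 12: v̂ = (3279/17521)·(1) + (47760/17521)·(1/12) = 1037/2503.

v̂ = 0.41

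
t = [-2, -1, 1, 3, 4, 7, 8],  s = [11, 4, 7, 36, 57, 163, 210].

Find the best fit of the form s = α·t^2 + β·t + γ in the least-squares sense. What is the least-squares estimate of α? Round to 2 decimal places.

α = 3.02

Entries of MᵀM: Σt^2·t^2 = 6852, Σt^2·t = 938, Σt^2 = 144, Σt·t = 144, Σt = 20, Σ1 = 7.
Right-hand side: Σt^2·s = 22718, Σt·s = 3138, Σs = 488.
Solving the 3×3 system (Gaussian elimination) gives α = 2409/797, β = 26519/15143, γ = 38340/15143.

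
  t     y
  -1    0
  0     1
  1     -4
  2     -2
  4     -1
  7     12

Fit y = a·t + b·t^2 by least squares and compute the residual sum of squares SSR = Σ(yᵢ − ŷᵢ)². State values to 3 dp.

AᵀA·[a, b]ᵀ = Aᵀy reads: 71·a + 415·b = 72;  415·a + 2675·b = 560.
(Σt·t = 71, Σt·t^2 = 415, Σt^2·t^2 = 2675, Σt·y = 72, Σt^2·y = 560.)
Δ = 71·2675 − 415² = 17700.
a = (72·2675 − 415·560)/17700 = -398/177; b = (71·560 − 415·72)/17700 = 494/885.
Residuals: -828/295, 1, -2044/885, 78/295, -829/885, 344/885; SSR = 2710/177.

SSR = 15.311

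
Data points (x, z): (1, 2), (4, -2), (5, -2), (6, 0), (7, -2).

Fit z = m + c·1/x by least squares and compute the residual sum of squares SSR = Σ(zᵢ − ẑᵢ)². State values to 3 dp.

The normal system MᵀM·[m, c]ᵀ = Mᵀz is [[5, 739/420]; [739/420, 202981/176400]]·[m, c]ᵀ = [-4, 57/70]ᵀ.
Eliminating c: (202981/176400)·(row 1) − (739/420)·(row 2) gives (29299/11025)·m = (202981/176400)·(-4) − (739/420)·(57/70) = -532331/88200, so m = -532331/234392.
Then c = ((57/70) − (739/420)·(-532331/234392))/(202981/176400) = 244965/58598.
Residuals: 21255/234392, -90709/117196, -132425/234392, 369021/234392, -76433/234392; SSR = 411531/117196.

SSR = 3.511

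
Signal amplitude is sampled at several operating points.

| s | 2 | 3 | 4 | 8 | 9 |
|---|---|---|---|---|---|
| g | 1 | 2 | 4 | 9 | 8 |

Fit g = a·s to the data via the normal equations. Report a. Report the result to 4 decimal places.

a = 0.9655

Sums needed: Σs·s = 174.
Right-hand side: Σs·g = 168.
So AᵀA·[a]ᵀ = Aᵀg: [[174]]·[a]ᵀ = [168]ᵀ.
Hence a = 168 / 174 ≈ 0.965517.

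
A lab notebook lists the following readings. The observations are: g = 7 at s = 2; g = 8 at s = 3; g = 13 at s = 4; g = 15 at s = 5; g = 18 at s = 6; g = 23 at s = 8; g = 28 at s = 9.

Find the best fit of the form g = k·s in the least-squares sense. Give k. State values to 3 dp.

k = 3.017

The normal equations are: 235·k = 709.
k = 709/235 = 3.01702.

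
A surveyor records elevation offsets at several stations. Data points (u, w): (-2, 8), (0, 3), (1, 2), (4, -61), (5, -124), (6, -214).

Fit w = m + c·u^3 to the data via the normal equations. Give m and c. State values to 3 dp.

m = 2.073, c = -1.001

Setting ∂/∂m … = 0 gives: 6·m + 398·c = -386;  398·m + 66442·c = -65690.
det = 6·66442 − 398² = 240248.
m = ((-386)·66442 − 398·(-65690))/240248 = 62251/30031; c = (6·(-65690) − 398·(-386))/240248 = -30064/30031.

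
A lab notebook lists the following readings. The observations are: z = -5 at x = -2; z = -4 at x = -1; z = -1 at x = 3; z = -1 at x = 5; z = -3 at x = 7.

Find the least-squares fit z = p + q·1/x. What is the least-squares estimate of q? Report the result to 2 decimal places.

The normal system AᵀA·[p, q]ᵀ = Aᵀz is [[5, -173/210]; [-173/210, 62689/44100]]·[p, q]ᵀ = [-14, 1163/210]ᵀ.
Eliminating q: (62689/44100)·(row 1) − (-173/210)·(row 2) gives (70879/11025)·p = (62689/44100)·(-14) − (-173/210)·(1163/210) = -676447/44100, so p = -676447/283516.
Then q = ((1163/210) − (-173/210)·(-676447/283516))/(62689/44100) = 356265/141758.

q = 2.51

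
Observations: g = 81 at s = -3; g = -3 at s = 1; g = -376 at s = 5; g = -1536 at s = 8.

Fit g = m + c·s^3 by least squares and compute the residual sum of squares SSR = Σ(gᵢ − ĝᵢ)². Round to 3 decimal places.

SSR = 0.746

With design matrix A, AᵀA = [[4, 611]; [611, 278499]] and Aᵀg = [-1834, -835622]ᵀ.
Determinant 4·278499 − 611² = 740675.
m = ((-1834)·278499 − 611·(-835622))/740675 = -15548/56975; c = (4·(-835622) − 611·(-1834))/740675 = -2221914/740675.
Residuals: 205121/740675, 202013/740675, -552426/740675, 145292/740675; SSR = 552426/740675.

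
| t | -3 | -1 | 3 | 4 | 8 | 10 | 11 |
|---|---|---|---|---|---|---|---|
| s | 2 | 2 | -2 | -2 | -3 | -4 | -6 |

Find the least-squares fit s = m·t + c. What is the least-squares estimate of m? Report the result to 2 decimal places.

m = -0.53

From the data, Σt·t = 320, Σt = 32, Σ1 = 7.
For Mᵀs: Σt·s = -152, Σs = -13.
Δ = 320·7 − 32² = 1216.
m = ((-152)·7 − 32·(-13))/1216 = -81/152; c = (320·(-13) − 32·(-152))/1216 = 11/19.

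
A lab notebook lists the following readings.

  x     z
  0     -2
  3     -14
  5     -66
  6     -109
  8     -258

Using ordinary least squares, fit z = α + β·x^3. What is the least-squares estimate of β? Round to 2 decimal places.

With design matrix M, MᵀM = [[5, 880]; [880, 325154]] and Mᵀz = [-449, -164268]ᵀ.
Determinant 5·325154 − 880² = 851370.
α = ((-449)·325154 − 880·(-164268))/851370 = -719153/425685; β = (5·(-164268) − 880·(-449))/851370 = -42622/85137.

β = -0.50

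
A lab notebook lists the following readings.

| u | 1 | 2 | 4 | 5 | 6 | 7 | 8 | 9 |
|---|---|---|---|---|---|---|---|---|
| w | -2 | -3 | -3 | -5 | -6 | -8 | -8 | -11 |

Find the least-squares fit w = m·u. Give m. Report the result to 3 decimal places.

Sums needed: Σu·u = 276.
And Σu·w = -300.
Hence m = -300 / 276 ≈ -1.08696.

m = -1.087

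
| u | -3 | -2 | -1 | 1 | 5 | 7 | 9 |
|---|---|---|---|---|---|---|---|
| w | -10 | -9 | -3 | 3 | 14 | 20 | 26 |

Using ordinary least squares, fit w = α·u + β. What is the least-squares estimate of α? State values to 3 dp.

The normal equations are: 170·α + 16·β = 498;  16·α + 7·β = 41.
(Σu·u = 170, Σu = 16, Σ1 = 7, Σu·w = 498, Σw = 41.)
Eliminating β: 7·(row 1) − 16·(row 2) gives 934·α = 7·498 − 16·41 = 2830, so α = 1415/467.
Then β = (41 − 16·(1415/467))/7 = -499/467.

α = 3.030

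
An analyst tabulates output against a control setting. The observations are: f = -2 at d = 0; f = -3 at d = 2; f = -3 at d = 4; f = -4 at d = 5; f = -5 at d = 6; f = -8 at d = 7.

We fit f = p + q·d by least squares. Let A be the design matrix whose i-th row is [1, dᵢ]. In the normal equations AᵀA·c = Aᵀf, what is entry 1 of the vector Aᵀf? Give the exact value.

-25

Entry 1 ↔ basis 1, so (Aᵀf)_{1} = Σᵢ fᵢ = (1)·(-2) + (1)·(-3) + (1)·(-3) + (1)·(-4) + (1)·(-5) + (1)·(-8) = -25.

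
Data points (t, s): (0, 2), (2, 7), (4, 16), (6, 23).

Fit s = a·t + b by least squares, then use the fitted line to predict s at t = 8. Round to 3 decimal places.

ŝ = 30.000

Forming XᵀX = [[56, 12]; [12, 4]] and Xᵀs = [216, 48]ᵀ gives XᵀX·[a, b]ᵀ = Xᵀs.
Eliminating b: 4·(row 1) − 12·(row 2) gives 80·a = 4·216 − 12·48 = 288, so a = 18/5.
Then b = (48 − 12·(18/5))/4 = 6/5.
At t = 8: ŝ = (18/5)·(8) + (6/5)·(1) = 30.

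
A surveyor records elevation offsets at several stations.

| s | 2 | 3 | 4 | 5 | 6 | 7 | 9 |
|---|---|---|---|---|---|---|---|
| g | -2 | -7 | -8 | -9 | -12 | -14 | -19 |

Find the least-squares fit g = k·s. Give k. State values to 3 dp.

k = -2.014

The normal system XᵀX·[k]ᵀ = Xᵀg is [[220]]·[k]ᵀ = [-443]ᵀ.
k = (-443)/220 = -2.01364.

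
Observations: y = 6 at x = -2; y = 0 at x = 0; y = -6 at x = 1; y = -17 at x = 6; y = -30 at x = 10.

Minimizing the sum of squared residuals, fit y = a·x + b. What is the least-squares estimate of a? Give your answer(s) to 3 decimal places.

a = -2.906

With design matrix M, MᵀM = [[141, 15]; [15, 5]] and Mᵀy = [-420, -47]ᵀ.
Δ = 141·5 − 15² = 480.
a = ((-420)·5 − 15·(-47))/480 = -93/32; b = (141·(-47) − 15·(-420))/480 = -109/160.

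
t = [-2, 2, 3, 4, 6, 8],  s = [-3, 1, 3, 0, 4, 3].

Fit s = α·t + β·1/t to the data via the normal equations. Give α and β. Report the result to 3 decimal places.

From the data, Σt·t = 133, Σt·1/t = 6, Σ1/t·1/t = 413/576.
For Mᵀs: Σt·s = 65, Σ1/t·s = 97/24.
So MᵀM·[α, β]ᵀ = Mᵀs: [[133, 6]; [6, 413/576]]·[α, β]ᵀ = [65, 97/24]ᵀ.
Determinant 133·(413/576) − 6² = 34193/576.
α = (65·(413/576) − 6·(97/24))/(34193/576) = 12877/34193; β = (133·(97/24) − 6·65)/(34193/576) = 84984/34193.

α = 0.377, β = 2.485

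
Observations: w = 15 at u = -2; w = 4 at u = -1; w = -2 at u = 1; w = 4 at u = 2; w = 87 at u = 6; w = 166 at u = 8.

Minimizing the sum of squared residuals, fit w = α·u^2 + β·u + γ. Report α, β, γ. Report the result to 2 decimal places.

XᵀX·[α, β, γ]ᵀ = Xᵀw reads: 5426·α + 728·β + 110·γ = 13834;  728·α + 110·β + 14·γ = 1822;  110·α + 14·β + 6·γ = 274.
(Σu^2·u^2 = 5426, Σu^2·u = 728, Σu^2 = 110, Σu·u = 110, Σu = 14, Σ1 = 6, Σu^2·w = 13834, Σu·w = 1822, Σw = 274.)
Row-reducing yields α = 30982/10375, β = -30164/10375, γ = -23829/10375.

α = 2.99, β = -2.91, γ = -2.30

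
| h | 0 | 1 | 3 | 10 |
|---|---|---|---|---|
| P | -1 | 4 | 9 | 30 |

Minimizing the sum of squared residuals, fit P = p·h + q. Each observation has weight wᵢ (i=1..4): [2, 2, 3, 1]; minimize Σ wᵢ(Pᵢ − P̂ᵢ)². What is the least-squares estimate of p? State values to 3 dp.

p = 3.027

Compute the Gram sums: Σwᵢ·h·h = 129, Σwᵢ·h = 21, Σwᵢ·1 = 8.
Right-hand side: Σwᵢ·h·P = 389, Σwᵢ·P = 63.
Normal equations: [[129, 21]; [21, 8]]·[p, q]ᵀ = [389, 63]ᵀ.
det = 129·8 − 21² = 591.
p = (389·8 − 21·63)/591 = 1789/591; q = (129·63 − 21·389)/591 = -14/197.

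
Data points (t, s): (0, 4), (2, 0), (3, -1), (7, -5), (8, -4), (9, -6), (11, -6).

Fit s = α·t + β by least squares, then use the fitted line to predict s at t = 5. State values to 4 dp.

ŝ = -1.9454

The normal equations are: 328·α + 40·β = -190;  40·α + 7·β = -18.
det = 328·7 − 40² = 696.
α = ((-190)·7 − 40·(-18))/696 = -305/348; β = (328·(-18) − 40·(-190))/696 = 212/87.
At t = 5: ŝ = (-305/348)·(5) + (212/87)·(1) = -677/348.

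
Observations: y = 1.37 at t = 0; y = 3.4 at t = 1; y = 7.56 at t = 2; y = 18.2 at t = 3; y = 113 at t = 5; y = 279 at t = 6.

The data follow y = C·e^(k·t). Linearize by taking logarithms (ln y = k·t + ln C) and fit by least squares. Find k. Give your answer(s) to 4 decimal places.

k = 0.8846

Linearized form: ln y = k·t + ln C. From the 6 transformed points,
Σt = 17.0000, Σ(t)² = 75.0000, Σln y = 16.8215, Σt·ln y = 71.3980.
Equations: 75.0000·k + 17.0000·ln C = 71.3980;  17.0000·k + 6·ln C = 16.8215.
Δ = 75.0000·6 − (17.0000)² = 161.0000; k = (71.3980·6 − 17.0000·16.8215)/161.0000 = 0.88461, ln C = (75.0000·16.8215 − 17.0000·71.3980)/161.0000 = 0.29717.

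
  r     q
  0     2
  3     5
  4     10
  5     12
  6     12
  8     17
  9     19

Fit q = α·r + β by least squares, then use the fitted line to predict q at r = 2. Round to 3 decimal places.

q̂ = 5.161

Entries of XᵀX: Σr·r = 231, Σr = 35, Σ1 = 7.
Right-hand side: Σr·q = 494, Σq = 77.
So XᵀX·[α, β]ᵀ = Xᵀq: [[231, 35]; [35, 7]]·[α, β]ᵀ = [494, 77]ᵀ.
Eliminating β: 7·(row 1) − 35·(row 2) gives 392·α = 7·494 − 35·77 = 763, so α = 109/56.
Then β = (77 − 35·(109/56))/7 = 71/56.
At r = 2: q̂ = (109/56)·(2) + (71/56)·(1) = 289/56.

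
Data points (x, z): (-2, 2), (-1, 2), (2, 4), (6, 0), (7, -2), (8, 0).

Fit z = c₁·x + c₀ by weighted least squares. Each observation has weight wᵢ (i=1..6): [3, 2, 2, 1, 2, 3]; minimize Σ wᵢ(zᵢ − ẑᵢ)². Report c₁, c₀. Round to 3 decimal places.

Entries of AᵀWA: Σwᵢ·x·x = 348, Σwᵢ·x = 40, Σwᵢ·1 = 13.
Moment sums: Σwᵢ·x·z = -28, Σwᵢ·z = 14.
AᵀWA·[c₁, c₀]ᵀ = AᵀWz becomes [[348, 40]; [40, 13]]·[c₁, c₀]ᵀ = [-28, 14]ᵀ.
Eliminating c₀: 13·(row 1) − 40·(row 2) gives 2924·c₁ = 13·(-28) − 40·14 = -924, so c₁ = -231/731.
Then c₀ = (14 − 40·(-231/731))/13 = 1498/731.

c₁ = -0.316, c₀ = 2.049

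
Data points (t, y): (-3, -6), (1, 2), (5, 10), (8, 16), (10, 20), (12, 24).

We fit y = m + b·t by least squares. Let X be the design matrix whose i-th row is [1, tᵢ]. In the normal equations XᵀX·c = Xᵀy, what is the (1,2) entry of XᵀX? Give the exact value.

33

Row 1 ↔ basis 1, column 2 ↔ basis t, so (XᵀX)_{1,2} = Σᵢ t = (1)·(-3) + (1)·(1) + (1)·(5) + (1)·(8) + (1)·(10) + (1)·(12) = 33.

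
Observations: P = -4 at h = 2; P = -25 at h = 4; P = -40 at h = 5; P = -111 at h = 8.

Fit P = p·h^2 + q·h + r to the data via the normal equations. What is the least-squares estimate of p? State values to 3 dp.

p = -1.900

Compute the Gram sums: Σh^2·h^2 = 4993, Σh^2·h = 709, Σh^2 = 109, Σh·h = 109, Σh = 19, Σ1 = 4.
Moment sums: Σh^2·P = -8520, Σh·P = -1196, ΣP = -180.
Normal equations: [[4993, 709, 109]; [709, 109, 19]; [109, 19, 4]]·[p, q, r]ᵀ = [-8520, -1196, -180]ᵀ.
Inverting the 3×3 Gram matrix, [p, q, r]ᵀ = [-19/10, 179/150, 83/75]ᵀ.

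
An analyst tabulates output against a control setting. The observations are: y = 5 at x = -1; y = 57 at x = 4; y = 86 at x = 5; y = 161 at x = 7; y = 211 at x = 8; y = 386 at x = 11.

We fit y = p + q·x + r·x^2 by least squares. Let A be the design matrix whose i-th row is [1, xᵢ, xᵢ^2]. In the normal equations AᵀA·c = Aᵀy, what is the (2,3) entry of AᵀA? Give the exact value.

2374

Row 2 ↔ basis x, column 3 ↔ basis x^2, so (AᵀA)_{2,3} = Σᵢ (x)·(x^2) = (-1)·(1) + (4)·(16) + (5)·(25) + (7)·(49) + (8)·(64) + (11)·(121) = 2374.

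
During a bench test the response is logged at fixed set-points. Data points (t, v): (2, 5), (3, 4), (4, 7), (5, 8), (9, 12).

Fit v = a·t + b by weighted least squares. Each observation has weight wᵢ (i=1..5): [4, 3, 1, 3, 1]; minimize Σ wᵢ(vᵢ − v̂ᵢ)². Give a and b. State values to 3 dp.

With design matrix M, MᵀWM = [[215, 45]; [45, 12]] and MᵀWv = [332, 75]ᵀ.
Eliminating b: 12·(row 1) − 45·(row 2) gives 555·a = 12·332 − 45·75 = 609, so a = 203/185.
Then b = (75 − 45·(203/185))/12 = 79/37.

a = 1.097, b = 2.135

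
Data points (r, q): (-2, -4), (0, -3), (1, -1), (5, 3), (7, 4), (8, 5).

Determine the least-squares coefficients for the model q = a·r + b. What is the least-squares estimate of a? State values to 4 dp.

a = 0.9336

The normal equations are: 143·a + 19·b = 90;  19·a + 6·b = 4.
(Σr·r = 143, Σr = 19, Σ1 = 6, Σr·q = 90, Σq = 4.)
Eliminating b: 6·(row 1) − 19·(row 2) gives 497·a = 6·90 − 19·4 = 464, so a = 464/497.
Then b = (4 − 19·(464/497))/6 = -1138/497.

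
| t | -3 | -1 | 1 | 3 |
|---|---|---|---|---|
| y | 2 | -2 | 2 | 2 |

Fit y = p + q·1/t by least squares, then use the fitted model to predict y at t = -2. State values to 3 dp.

From the data, Σ1 = 4, Σ1/t = 0, Σ1/t·1/t = 20/9.
And Σy = 4, Σ1/t·y = 4.
So XᵀX·[p, q]ᵀ = Xᵀy: [[4, 0]; [0, 20/9]]·[p, q]ᵀ = [4, 4]ᵀ.
Determinant 4·(20/9) − 0² = 80/9.
p = (4·(20/9) − 0·4)/(80/9) = 1; q = (4·4 − 0·4)/(80/9) = 9/5.
At t = -2: ŷ = (1)·(1) + (9/5)·(-1/2) = 1/10.

ŷ = 0.100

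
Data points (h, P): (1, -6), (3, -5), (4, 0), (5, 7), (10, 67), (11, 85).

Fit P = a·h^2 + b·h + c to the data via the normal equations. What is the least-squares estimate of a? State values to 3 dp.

a = 0.997

From the data, Σh^2·h^2 = 25604, Σh^2·h = 2548, Σh^2 = 272, Σh·h = 272, Σh = 34, Σ1 = 6.
Right-hand side: Σh^2·P = 17109, Σh·P = 1619, ΣP = 148.
So AᵀA·[a, b, c]ᵀ = AᵀP: [[25604, 2548, 272]; [2548, 272, 34]; [272, 34, 6]]·[a, b, c]ᵀ = [17109, 1619, 148]ᵀ.
Row-reducing yields a = 59257/59460, b = -8353/2973, c = -22747/4955.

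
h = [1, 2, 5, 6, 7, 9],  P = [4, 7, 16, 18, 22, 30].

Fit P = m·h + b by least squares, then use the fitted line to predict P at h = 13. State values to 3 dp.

Sums needed: Σh·h = 196, Σh = 30, Σ1 = 6.
For AᵀP: Σh·P = 630, ΣP = 97.
So AᵀA·[m, b]ᵀ = AᵀP: [[196, 30]; [30, 6]]·[m, b]ᵀ = [630, 97]ᵀ.
det = 196·6 − 30² = 276.
m = (630·6 − 30·97)/276 = 145/46; b = (196·97 − 30·630)/276 = 28/69.
At h = 13: P̂ = (145/46)·(13) + (28/69)·(1) = 5711/138.

P̂ = 41.384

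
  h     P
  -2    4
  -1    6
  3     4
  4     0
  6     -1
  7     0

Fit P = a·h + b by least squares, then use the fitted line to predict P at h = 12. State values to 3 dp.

Compute the Gram sums: Σh·h = 115, Σh = 17, Σ1 = 6.
Moment sums: Σh·P = -8, ΣP = 13.
Determinant 115·6 − 17² = 401.
a = ((-8)·6 − 17·13)/401 = -269/401; b = (115·13 − 17·(-8))/401 = 1631/401.
At h = 12: P̂ = (-269/401)·(12) + (1631/401)·(1) = -1597/401.

P̂ = -3.983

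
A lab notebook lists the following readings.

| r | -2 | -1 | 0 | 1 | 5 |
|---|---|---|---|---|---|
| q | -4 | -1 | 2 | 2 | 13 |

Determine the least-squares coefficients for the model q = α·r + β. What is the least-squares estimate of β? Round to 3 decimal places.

β = 0.986

The normal system AᵀA·[α, β]ᵀ = Aᵀq is [[31, 3]; [3, 5]]·[α, β]ᵀ = [76, 12]ᵀ.
det = 31·5 − 3² = 146.
α = (76·5 − 3·12)/146 = 172/73; β = (31·12 − 3·76)/146 = 72/73.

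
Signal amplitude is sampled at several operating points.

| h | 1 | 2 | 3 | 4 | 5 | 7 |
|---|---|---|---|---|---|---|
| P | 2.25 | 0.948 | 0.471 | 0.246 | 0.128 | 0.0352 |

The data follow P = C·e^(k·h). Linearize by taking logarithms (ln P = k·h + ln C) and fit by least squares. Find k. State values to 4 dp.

Let Y = ln P. Fitting Y = k·h + ln C by least squares:
Σh = 22.0000, Σ(h)² = 104.0000, Σln P = -6.8002, Σh·ln P = -40.8698.
Equations: 104.0000·k + 22.0000·ln C = -40.8698;  22.0000·k + 6·ln C = -6.8002.
Solving (det = 140.0000): k = -0.68296, ln C = 1.37081.

k = -0.6830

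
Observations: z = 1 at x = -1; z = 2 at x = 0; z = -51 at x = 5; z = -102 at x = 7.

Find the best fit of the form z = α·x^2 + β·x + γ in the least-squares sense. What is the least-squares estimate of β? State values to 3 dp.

β = -0.331

The normal system MᵀM·[α, β, γ]ᵀ = Mᵀz is [[3027, 467, 75]; [467, 75, 11]; [75, 11, 4]]·[α, β, γ]ᵀ = [-6272, -970, -150]ᵀ.
Solving the 3×3 system (Gaussian elimination) gives α = -18889/9076, β = -3007/9076, γ = 5522/2269.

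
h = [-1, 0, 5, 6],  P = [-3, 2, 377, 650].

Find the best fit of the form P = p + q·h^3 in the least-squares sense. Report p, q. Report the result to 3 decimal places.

Sums needed: Σ1 = 4, Σh^3 = 340, Σh^3·h^3 = 62282.
For MᵀP: ΣP = 1026, Σh^3·P = 187528.
det = 4·62282 − 340² = 133528.
p = (1026·62282 − 340·187528)/133528 = 35453/33382; q = (4·187528 − 340·1026)/133528 = 50159/16691.

p = 1.062, q = 3.005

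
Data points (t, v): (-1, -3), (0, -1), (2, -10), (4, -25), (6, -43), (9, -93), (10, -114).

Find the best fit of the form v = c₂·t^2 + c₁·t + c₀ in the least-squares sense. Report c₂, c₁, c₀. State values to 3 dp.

c₂ = -0.991, c₁ = -1.156, c₀ = -2.641

Setting ∂/∂c₂ … = 0 gives: 18130·c₂ + 2016·c₁ + 238·c₀ = -20924;  2016·c₂ + 238·c₁ + 30·c₀ = -2352;  238·c₂ + 30·c₁ + 7·c₀ = -289.
(Σt^2·t^2 = 18130, Σt^2·t = 2016, Σt^2 = 238, Σt·t = 238, Σt = 30, Σ1 = 7, Σt^2·v = -20924, Σt·v = -2352, Σv = -289.)
Solving the 3×3 system (Gaussian elimination) gives c₂ = -184561/186249, c₁ = -10249/8869, c₀ = -70277/26607.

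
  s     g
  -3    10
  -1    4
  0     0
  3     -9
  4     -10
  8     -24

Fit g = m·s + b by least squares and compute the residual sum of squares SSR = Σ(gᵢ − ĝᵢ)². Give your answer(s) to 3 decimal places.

SSR = 3.192

The normal system MᵀM·[m, b]ᵀ = Mᵀg is [[99, 11]; [11, 6]]·[m, b]ᵀ = [-293, -29]ᵀ.
Determinant 99·6 − 11² = 473.
m = ((-293)·6 − 11·(-29))/473 = -1439/473; b = (99·(-29) − 11·(-293))/473 = 32/43.
Residuals: 61/473, 101/473, -32/43, -292/473, 674/473, -192/473; SSR = 1510/473.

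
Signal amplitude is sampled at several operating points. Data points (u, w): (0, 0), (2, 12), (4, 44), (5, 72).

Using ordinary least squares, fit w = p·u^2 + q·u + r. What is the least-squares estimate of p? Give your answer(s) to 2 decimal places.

With design matrix A, AᵀA = [[897, 197, 45]; [197, 45, 11]; [45, 11, 4]] and Aᵀw = [2552, 560, 128]ᵀ.
Row-reducing yields p = 583/199, q = -89/199, r = 54/199.

p = 2.93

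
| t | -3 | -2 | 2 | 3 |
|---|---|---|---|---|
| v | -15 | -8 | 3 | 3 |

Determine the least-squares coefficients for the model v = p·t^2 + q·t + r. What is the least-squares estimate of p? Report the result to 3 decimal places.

p = -0.700

Entries of AᵀA: Σt^2·t^2 = 194, Σt^2·t = 0, Σt^2 = 26, Σt·t = 26, Σt = 0, Σ1 = 4.
Right-hand side: Σt^2·v = -128, Σt·v = 76, Σv = -17.
So AᵀA·[p, q, r]ᵀ = Aᵀv: [[194, 0, 26]; [0, 26, 0]; [26, 0, 4]]·[p, q, r]ᵀ = [-128, 76, -17]ᵀ.
Row-reducing yields p = -7/10, q = 38/13, r = 3/10.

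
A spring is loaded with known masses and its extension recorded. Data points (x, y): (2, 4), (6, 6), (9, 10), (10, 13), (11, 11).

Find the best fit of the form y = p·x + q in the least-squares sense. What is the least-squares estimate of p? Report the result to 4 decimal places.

p = 0.9511

With design matrix A, AᵀA = [[342, 38]; [38, 5]] and Aᵀy = [385, 44]ᵀ.
Determinant 342·5 − 38² = 266.
p = (385·5 − 38·44)/266 = 253/266; q = (342·44 − 38·385)/266 = 11/7.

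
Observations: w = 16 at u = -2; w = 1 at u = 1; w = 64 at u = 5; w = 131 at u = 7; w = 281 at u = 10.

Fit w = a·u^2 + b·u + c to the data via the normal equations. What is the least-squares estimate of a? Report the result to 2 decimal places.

a = 3.05

Compute the Gram sums: Σu^2·u^2 = 13043, Σu^2·u = 1461, Σu^2 = 179, Σu·u = 179, Σu = 21, Σ1 = 5.
For Mᵀw: Σu^2·w = 36184, Σu·w = 4016, Σw = 493.
Row-reducing yields a = 5265/1727, b = -8243/3454, c = -1789/3454.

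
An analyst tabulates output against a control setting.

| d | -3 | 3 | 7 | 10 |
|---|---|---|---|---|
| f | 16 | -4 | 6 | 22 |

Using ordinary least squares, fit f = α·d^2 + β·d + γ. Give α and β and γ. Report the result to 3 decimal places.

α = 0.529, β = -3.195, γ = 1.510

Forming MᵀM = [[12563, 1343, 167]; [1343, 167, 17]; [167, 17, 4]] and Mᵀf = [2602, 202, 40]ᵀ gives MᵀM·[α, β, γ]ᵀ = Mᵀf.
Solving the 3×3 system (Gaussian elimination) gives α = 22681/42906, β = -137095/42906, γ = 10797/7151.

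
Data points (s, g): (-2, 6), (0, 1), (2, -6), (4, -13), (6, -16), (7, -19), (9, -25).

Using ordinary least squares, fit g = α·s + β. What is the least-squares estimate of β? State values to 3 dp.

Entries of MᵀM: Σs·s = 190, Σs = 26, Σ1 = 7.
Right-hand side: Σs·g = -530, Σg = -72.
Normal equations: [[190, 26]; [26, 7]]·[α, β]ᵀ = [-530, -72]ᵀ.
Eliminating β: 7·(row 1) − 26·(row 2) gives 654·α = 7·(-530) − 26·(-72) = -1838, so α = -919/327.
Then β = ((-72) − 26·(-919/327))/7 = 50/327.

β = 0.153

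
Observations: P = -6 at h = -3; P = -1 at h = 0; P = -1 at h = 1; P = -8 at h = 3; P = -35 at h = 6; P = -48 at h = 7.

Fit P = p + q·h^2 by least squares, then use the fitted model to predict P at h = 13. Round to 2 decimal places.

P̂ = -165.64

Forming AᵀA = [[6, 104]; [104, 3860]] and AᵀP = [-99, -3739]ᵀ gives AᵀA·[p, q]ᵀ = AᵀP.
Determinant 6·3860 − 104² = 12344.
p = ((-99)·3860 − 104·(-3739))/12344 = 1679/3086; q = (6·(-3739) − 104·(-99))/12344 = -6069/6172.
At h = 13: P̂ = (1679/3086)·(1) + (-6069/6172)·(169) = -1022303/6172.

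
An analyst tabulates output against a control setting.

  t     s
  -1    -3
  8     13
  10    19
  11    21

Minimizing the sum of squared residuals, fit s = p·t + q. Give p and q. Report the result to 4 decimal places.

From the data, Σt·t = 286, Σt = 28, Σ1 = 4.
Right-hand side: Σt·s = 528, Σs = 50.
Determinant 286·4 − 28² = 360.
p = (528·4 − 28·50)/360 = 89/45; q = (286·50 − 28·528)/360 = -121/90.

p = 1.9778, q = -1.3444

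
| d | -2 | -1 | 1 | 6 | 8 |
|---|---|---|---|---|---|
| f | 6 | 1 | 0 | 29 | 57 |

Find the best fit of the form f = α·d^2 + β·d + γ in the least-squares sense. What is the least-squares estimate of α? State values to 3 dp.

From the data, Σd^2·d^2 = 5410, Σd^2·d = 720, Σd^2 = 106, Σd·d = 106, Σd = 12, Σ1 = 5.
Right-hand side: Σd^2·f = 4717, Σd·f = 617, Σf = 93.
Normal equations: [[5410, 720, 106]; [720, 106, 12]; [106, 12, 5]]·[α, β, γ]ᵀ = [4717, 617, 93]ᵀ.
Row-reducing yields α = 71479/68462, β = -81869/68462, γ = -22738/34231.

α = 1.044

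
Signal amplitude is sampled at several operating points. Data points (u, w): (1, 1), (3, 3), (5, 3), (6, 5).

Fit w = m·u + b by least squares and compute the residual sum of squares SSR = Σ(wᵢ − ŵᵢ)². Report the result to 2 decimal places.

Compute the Gram sums: Σu·u = 71, Σu = 15, Σ1 = 4.
Moment sums: Σu·w = 55, Σw = 12.
Normal equations: [[71, 15]; [15, 4]]·[m, b]ᵀ = [55, 12]ᵀ.
Δ = 71·4 − 15² = 59.
m = (55·4 − 15·12)/59 = 40/59; b = (71·12 − 15·55)/59 = 27/59.
Residuals: -8/59, 30/59, -50/59, 28/59; SSR = 72/59.

SSR = 1.22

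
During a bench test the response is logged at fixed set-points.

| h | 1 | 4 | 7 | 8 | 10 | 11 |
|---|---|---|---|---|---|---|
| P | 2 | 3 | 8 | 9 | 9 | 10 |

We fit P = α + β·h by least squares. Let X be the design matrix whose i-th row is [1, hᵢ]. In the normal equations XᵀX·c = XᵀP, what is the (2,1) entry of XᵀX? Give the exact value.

Row 2 ↔ basis h, column 1 ↔ basis 1, so (XᵀX)_{2,1} = Σᵢ h = (1)·(1) + (4)·(1) + (7)·(1) + (8)·(1) + (10)·(1) + (11)·(1) = 41.

41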